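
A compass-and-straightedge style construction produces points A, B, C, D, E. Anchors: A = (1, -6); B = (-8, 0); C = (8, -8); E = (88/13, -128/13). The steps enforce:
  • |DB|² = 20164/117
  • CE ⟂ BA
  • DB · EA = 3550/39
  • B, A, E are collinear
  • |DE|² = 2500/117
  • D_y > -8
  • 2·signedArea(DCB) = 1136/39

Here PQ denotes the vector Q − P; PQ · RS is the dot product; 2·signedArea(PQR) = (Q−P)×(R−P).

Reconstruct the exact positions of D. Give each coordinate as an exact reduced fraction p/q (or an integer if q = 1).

1. D_x = 38/13  [2·signedArea(DCB) = 1136/39 ∩ DB · EA = 3550/39]
2. D_y = -284/39  [2·signedArea(DCB) = 1136/39 ∩ DB · EA = 3550/39]
   → D = (38/13, -284/39)

D = (38/13, -284/39)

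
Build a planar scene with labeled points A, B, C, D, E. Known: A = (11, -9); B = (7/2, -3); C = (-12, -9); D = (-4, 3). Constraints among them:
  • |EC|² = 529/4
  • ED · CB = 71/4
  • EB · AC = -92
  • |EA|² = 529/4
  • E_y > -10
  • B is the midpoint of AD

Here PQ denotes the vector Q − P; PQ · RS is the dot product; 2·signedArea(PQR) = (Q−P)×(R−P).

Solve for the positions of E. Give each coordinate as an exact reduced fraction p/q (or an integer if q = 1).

E = (-1/2, -9)

1. E_x = -1/2  [EB · AC = -92 ∩ ED · CB = 71/4]
2. E_y = -9  [EB · AC = -92 ∩ ED · CB = 71/4]
   → E = (-1/2, -9)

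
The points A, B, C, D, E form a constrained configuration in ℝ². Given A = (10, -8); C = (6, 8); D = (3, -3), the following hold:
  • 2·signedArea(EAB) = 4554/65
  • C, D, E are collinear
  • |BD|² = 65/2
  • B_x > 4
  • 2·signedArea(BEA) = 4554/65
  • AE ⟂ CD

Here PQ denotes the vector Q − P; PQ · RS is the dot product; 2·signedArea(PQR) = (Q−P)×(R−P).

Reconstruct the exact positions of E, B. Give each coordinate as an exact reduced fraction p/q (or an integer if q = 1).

1. E_x = 144/65  [C, D, E are collinear ∩ AE ⟂ CD]
2. E_y = -382/65  [C, D, E are collinear ∩ AE ⟂ CD]
   → E = (144/65, -382/65)
3. B_x = 9/2  [line 138/65·x + 506/65·y + -1886/65 = 0 ∩ |BD|² = 65/2]
4. B_y = 5/2  [line 138/65·x + 506/65·y + -1886/65 = 0 ∩ |BD|² = 65/2]
   → B = (9/2, 5/2)

B = (9/2, 5/2)
E = (144/65, -382/65)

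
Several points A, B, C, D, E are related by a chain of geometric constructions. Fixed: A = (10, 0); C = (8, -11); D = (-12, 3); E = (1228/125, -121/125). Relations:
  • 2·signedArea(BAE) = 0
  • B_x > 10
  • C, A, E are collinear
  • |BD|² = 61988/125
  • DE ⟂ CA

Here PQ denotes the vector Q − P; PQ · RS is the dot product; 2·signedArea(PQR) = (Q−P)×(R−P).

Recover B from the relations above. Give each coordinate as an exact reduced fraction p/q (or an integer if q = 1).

1. B_x = 1272/125  [line 121/125·x + -22/125·y + -242/25 = 0 ∩ |BD|² = 61988/125]
2. B_y = 121/125  [line 121/125·x + -22/125·y + -242/25 = 0 ∩ |BD|² = 61988/125]
   → B = (1272/125, 121/125)

B = (1272/125, 121/125)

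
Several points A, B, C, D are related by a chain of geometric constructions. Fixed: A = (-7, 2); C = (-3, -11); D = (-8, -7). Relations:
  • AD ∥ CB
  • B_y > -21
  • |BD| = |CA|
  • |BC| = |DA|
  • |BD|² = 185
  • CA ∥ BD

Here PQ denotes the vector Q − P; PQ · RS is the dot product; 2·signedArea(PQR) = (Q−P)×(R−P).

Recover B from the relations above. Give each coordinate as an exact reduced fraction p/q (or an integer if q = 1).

B = (-4, -20)

1. B_x = -4  [CA ∥ BD ∩ AD ∥ CB]
2. B_y = -20  [CA ∥ BD ∩ AD ∥ CB]
   → B = (-4, -20)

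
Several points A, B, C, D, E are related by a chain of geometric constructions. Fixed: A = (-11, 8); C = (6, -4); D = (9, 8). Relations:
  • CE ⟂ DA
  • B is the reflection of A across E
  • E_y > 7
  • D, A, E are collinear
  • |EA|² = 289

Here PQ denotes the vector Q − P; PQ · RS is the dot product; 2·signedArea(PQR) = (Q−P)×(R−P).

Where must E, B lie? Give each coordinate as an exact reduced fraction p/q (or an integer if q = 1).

B = (23, 8)
E = (6, 8)

1. E_x = 6  [D, A, E are collinear ∩ CE ⟂ DA]
2. E_y = 8  [D, A, E are collinear ∩ CE ⟂ DA]
   → E = (6, 8)
3. B_x = 23  [B is the reflection of A across E]
4. B_y = 8  [B is the reflection of A across E]
   → B = (23, 8)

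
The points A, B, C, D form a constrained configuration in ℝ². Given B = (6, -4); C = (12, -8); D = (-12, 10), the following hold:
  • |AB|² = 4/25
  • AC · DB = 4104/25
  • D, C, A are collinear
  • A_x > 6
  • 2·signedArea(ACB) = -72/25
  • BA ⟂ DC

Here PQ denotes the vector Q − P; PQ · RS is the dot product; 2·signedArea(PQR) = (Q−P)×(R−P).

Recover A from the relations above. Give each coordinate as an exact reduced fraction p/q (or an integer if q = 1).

1. A_x = 156/25  [D, C, A are collinear ∩ BA ⟂ DC]
2. A_y = -92/25  [D, C, A are collinear ∩ BA ⟂ DC]
   → A = (156/25, -92/25)

A = (156/25, -92/25)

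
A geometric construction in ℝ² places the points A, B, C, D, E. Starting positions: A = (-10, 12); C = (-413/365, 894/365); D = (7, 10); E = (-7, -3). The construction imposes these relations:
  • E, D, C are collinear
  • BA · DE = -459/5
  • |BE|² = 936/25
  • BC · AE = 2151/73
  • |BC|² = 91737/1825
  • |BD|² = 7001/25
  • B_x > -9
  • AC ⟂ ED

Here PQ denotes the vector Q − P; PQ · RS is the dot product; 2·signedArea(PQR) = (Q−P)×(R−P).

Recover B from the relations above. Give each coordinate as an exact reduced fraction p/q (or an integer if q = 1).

1. B_x = -41/5  [BA · DE = -459/5 ∩ BC · AE = 2151/73]
2. B_y = 3  [BA · DE = -459/5 ∩ BC · AE = 2151/73]
   → B = (-41/5, 3)

B = (-41/5, 3)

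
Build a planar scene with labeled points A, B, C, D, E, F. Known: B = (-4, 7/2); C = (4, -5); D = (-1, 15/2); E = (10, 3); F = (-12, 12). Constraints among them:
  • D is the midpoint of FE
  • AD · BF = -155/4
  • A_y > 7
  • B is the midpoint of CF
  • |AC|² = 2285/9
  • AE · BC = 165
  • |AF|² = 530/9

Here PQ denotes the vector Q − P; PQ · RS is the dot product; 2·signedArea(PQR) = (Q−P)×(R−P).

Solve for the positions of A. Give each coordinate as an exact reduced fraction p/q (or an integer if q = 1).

1. A_x = -17/3  [line -8·x + 17/2·y + -221/2 = 0 ∩ |AF|² = 530/9]
2. A_y = 23/3  [line -8·x + 17/2·y + -221/2 = 0 ∩ |AF|² = 530/9]
   → A = (-17/3, 23/3)

A = (-17/3, 23/3)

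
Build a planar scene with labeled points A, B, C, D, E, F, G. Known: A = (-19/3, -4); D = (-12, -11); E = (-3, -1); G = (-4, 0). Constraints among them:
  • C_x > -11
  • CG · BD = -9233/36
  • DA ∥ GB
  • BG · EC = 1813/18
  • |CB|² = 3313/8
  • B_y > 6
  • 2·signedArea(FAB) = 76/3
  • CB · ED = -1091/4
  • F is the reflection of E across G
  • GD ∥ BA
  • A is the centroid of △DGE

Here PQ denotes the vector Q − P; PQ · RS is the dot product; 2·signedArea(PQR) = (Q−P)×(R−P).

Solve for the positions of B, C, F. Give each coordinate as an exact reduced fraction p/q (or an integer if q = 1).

B = (5/3, 7)
C = (-127/12, -37/4)
F = (-5, 1)

1. B_x = 5/3  [GD ∥ BA ∩ DA ∥ GB]
2. B_y = 7  [GD ∥ BA ∩ DA ∥ GB]
   → B = (5/3, 7)
3. C_x = -127/12  [CG · BD = -9233/36 ∩ CB · ED = -1091/4]
4. C_y = -37/4  [CG · BD = -9233/36 ∩ CB · ED = -1091/4]
   → C = (-127/12, -37/4)
5. F_x = -5  [F is the reflection of E across G]
6. F_y = 1  [F is the reflection of E across G]
   → F = (-5, 1)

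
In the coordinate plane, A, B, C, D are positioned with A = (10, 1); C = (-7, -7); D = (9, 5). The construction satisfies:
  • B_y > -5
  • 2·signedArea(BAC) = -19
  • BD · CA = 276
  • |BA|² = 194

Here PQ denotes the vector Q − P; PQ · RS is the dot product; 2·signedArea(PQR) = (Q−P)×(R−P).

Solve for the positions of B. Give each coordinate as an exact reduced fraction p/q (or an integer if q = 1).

B = (-3, -4)

1. B_x = -3  [2·signedArea(BAC) = -19 ∩ BD · CA = 276]
2. B_y = -4  [2·signedArea(BAC) = -19 ∩ BD · CA = 276]
   → B = (-3, -4)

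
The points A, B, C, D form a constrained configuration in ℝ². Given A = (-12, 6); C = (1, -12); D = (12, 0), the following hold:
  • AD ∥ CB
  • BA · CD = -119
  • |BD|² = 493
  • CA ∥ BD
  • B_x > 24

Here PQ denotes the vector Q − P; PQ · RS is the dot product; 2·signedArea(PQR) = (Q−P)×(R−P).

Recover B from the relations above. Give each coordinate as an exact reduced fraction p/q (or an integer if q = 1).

1. B_x = 25  [CA ∥ BD ∩ AD ∥ CB]
2. B_y = -18  [CA ∥ BD ∩ AD ∥ CB]
   → B = (25, -18)

B = (25, -18)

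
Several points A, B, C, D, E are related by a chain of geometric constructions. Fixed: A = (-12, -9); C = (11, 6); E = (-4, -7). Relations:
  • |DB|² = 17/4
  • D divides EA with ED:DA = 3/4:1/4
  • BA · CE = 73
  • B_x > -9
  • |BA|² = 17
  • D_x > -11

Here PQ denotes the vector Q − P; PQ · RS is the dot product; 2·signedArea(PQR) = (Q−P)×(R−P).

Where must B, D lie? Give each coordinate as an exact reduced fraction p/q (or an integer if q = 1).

B = (-8, -8)
D = (-10, -17/2)

1. B_x = -8  [line 15·x + 13·y + 224 = 0 ∩ |BA|² = 17]
2. B_y = -8  [line 15·x + 13·y + 224 = 0 ∩ |BA|² = 17]
   → B = (-8, -8)
3. D_x = -10  [D divides EA with ED:DA = 3/4:1/4]
4. D_y = -17/2  [D divides EA with ED:DA = 3/4:1/4]
   → D = (-10, -17/2)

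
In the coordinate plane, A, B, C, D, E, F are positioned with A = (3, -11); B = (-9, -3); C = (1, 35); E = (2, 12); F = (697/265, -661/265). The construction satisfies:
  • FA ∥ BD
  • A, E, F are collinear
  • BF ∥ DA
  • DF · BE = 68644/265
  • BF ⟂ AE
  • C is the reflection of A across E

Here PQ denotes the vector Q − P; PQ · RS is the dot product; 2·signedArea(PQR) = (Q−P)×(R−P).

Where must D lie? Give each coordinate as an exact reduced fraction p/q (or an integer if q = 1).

D = (-2287/265, -3049/265)

1. D_x = -2287/265  [BF ∥ DA ∩ FA ∥ BD]
2. D_y = -3049/265  [BF ∥ DA ∩ FA ∥ BD]
   → D = (-2287/265, -3049/265)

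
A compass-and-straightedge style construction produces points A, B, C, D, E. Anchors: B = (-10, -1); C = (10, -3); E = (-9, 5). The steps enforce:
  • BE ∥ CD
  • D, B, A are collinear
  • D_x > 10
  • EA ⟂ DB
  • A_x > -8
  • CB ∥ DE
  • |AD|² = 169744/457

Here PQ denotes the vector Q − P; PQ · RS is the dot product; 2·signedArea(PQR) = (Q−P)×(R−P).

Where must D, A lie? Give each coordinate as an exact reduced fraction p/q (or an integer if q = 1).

1. D_x = 11  [CB ∥ DE ∩ BE ∥ CD]
2. D_y = 3  [CB ∥ DE ∩ BE ∥ CD]
   → D = (11, 3)
3. A_x = -3625/457  [D, B, A are collinear ∩ EA ⟂ DB]
4. A_y = -277/457  [D, B, A are collinear ∩ EA ⟂ DB]
   → A = (-3625/457, -277/457)

A = (-3625/457, -277/457)
D = (11, 3)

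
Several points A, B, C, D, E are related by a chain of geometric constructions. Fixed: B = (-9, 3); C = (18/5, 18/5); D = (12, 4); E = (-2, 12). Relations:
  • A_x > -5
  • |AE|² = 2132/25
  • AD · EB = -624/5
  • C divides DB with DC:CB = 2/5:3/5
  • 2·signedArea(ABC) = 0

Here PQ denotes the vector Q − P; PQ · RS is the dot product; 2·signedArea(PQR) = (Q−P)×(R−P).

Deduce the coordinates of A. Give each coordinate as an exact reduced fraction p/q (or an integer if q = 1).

A = (-24/5, 16/5)

1. A_x = -24/5  [2·signedArea(ABC) = 0 ∩ AD · EB = -624/5]
2. A_y = 16/5  [2·signedArea(ABC) = 0 ∩ AD · EB = -624/5]
   → A = (-24/5, 16/5)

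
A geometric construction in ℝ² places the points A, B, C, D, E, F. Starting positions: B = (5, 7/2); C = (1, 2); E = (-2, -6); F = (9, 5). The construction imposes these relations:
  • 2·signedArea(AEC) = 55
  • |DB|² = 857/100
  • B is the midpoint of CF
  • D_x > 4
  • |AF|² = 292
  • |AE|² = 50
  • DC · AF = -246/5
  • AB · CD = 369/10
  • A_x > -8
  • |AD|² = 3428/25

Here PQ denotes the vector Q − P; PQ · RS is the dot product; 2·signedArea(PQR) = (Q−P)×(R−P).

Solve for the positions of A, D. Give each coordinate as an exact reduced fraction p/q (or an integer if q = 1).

A = (-7, -1)
D = (23/5, 3/5)

1. A_x = -7  [line -8·x + 3·y + -53 = 0 ∩ |AE|² = 50]
2. A_y = -1  [line -8·x + 3·y + -53 = 0 ∩ |AE|² = 50]
   → A = (-7, -1)
3. D_x = 23/5  [line -16·x + -6·y + 386/5 = 0 ∩ |DB|² = 857/100]
4. D_y = 3/5  [line -16·x + -6·y + 386/5 = 0 ∩ |DB|² = 857/100]
   → D = (23/5, 3/5)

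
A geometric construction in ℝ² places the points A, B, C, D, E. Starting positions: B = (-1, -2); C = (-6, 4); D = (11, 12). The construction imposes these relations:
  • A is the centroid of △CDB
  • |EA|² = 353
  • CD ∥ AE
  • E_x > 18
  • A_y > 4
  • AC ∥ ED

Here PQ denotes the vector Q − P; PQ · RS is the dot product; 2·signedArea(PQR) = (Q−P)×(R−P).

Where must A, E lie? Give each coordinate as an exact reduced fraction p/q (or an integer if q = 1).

1. A_x = 4/3  [A is the centroid of △CDB]
2. A_y = 14/3  [A is the centroid of △CDB]
   → A = (4/3, 14/3)
3. E_x = 55/3  [AC ∥ ED ∩ CD ∥ AE]
4. E_y = 38/3  [AC ∥ ED ∩ CD ∥ AE]
   → E = (55/3, 38/3)

A = (4/3, 14/3)
E = (55/3, 38/3)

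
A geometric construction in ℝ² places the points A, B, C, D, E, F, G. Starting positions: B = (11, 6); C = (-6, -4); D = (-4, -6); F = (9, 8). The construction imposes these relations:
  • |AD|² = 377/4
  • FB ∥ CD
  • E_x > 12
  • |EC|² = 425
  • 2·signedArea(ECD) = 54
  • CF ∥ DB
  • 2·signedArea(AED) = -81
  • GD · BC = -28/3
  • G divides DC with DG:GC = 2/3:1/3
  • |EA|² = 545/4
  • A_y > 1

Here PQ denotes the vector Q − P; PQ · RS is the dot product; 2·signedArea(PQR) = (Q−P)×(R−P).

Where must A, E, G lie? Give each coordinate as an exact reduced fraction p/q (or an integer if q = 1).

1. E_x = 13  [line 2·x + 2·y + -34 = 0 ∩ |EC|² = 425]
2. E_y = 4  [line 2·x + 2·y + -34 = 0 ∩ |EC|² = 425]
   → E = (13, 4)
3. G_x = -16/3  [G divides DC with DG:GC = 2/3:1/3]
4. G_y = -14/3  [G divides DC with DG:GC = 2/3:1/3]
   → G = (-16/3, -14/3)
5. A_x = 3/2  [line 10·x + -17·y + 19 = 0 ∩ |AD|² = 377/4]
6. A_y = 2  [line 10·x + -17·y + 19 = 0 ∩ |AD|² = 377/4]
   → A = (3/2, 2)

A = (3/2, 2)
E = (13, 4)
G = (-16/3, -14/3)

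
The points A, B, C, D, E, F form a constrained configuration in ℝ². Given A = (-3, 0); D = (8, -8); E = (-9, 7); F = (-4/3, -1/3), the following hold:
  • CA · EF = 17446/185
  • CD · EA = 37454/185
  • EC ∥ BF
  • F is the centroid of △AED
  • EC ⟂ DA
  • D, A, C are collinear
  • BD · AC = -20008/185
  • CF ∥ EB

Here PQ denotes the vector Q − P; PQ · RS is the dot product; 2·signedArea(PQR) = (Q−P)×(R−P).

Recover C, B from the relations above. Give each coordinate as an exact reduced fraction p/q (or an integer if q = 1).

1. C_x = -1897/185  [D, A, C are collinear ∩ EC ⟂ DA]
2. C_y = 976/185  [D, A, C are collinear ∩ EC ⟂ DA]
   → C = (-1897/185, 976/185)
3. B_x = -44/555  [EC ∥ BF ∩ CF ∥ EB]
4. B_y = 772/555  [EC ∥ BF ∩ CF ∥ EB]
   → B = (-44/555, 772/555)

B = (-44/555, 772/555)
C = (-1897/185, 976/185)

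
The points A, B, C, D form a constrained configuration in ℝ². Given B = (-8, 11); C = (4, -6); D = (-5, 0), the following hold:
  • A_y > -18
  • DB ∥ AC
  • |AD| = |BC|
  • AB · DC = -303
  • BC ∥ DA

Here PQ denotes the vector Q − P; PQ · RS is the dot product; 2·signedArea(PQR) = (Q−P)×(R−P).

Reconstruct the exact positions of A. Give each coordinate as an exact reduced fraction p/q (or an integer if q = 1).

A = (7, -17)

1. A_x = 7  [DB ∥ AC ∩ BC ∥ DA]
2. A_y = -17  [DB ∥ AC ∩ BC ∥ DA]
   → A = (7, -17)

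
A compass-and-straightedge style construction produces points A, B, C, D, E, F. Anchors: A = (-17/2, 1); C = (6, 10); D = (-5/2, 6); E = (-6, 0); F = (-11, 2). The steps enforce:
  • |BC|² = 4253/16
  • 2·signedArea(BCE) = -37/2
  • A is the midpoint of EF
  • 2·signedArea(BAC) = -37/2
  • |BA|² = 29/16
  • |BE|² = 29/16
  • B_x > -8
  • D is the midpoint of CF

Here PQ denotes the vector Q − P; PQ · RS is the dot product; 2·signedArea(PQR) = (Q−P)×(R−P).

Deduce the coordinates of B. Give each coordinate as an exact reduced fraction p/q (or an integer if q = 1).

B = (-29/4, 1/2)

1. B_x = -29/4  [2·signedArea(BCE) = -37/2 ∩ 2·signedArea(BAC) = -37/2]
2. B_y = 1/2  [2·signedArea(BCE) = -37/2 ∩ 2·signedArea(BAC) = -37/2]
   → B = (-29/4, 1/2)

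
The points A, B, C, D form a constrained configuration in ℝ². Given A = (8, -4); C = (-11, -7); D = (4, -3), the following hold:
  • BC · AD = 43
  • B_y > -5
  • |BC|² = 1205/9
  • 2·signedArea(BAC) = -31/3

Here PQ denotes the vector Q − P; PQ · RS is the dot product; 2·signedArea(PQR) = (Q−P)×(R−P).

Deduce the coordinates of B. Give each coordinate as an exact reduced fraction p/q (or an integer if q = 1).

1. B_x = 1/3  [2·signedArea(BAC) = -31/3 ∩ BC · AD = 43]
2. B_y = -14/3  [2·signedArea(BAC) = -31/3 ∩ BC · AD = 43]
   → B = (1/3, -14/3)

B = (1/3, -14/3)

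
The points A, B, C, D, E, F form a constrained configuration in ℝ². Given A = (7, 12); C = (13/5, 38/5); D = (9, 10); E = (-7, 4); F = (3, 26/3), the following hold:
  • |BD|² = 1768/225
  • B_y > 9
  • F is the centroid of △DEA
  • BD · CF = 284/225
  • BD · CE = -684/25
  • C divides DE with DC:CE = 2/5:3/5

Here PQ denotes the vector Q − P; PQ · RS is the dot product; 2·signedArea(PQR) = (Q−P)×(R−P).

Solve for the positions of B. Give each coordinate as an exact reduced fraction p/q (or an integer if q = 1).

B = (31/5, 148/15)

1. B_x = 31/5  [BD · CF = 284/225 ∩ BD · CE = -684/25]
2. B_y = 148/15  [BD · CF = 284/225 ∩ BD · CE = -684/25]
   → B = (31/5, 148/15)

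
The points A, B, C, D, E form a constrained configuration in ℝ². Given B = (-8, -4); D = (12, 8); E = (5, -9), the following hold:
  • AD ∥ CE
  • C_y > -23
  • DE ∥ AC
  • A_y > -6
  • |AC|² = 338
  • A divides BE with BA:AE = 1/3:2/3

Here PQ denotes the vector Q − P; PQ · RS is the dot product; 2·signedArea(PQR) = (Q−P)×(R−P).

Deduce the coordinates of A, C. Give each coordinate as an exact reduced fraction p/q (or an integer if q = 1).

1. A_x = -11/3  [A divides BE with BA:AE = 1/3:2/3]
2. A_y = -17/3  [A divides BE with BA:AE = 1/3:2/3]
   → A = (-11/3, -17/3)
3. C_x = -32/3  [AD ∥ CE ∩ DE ∥ AC]
4. C_y = -68/3  [AD ∥ CE ∩ DE ∥ AC]
   → C = (-32/3, -68/3)

A = (-11/3, -17/3)
C = (-32/3, -68/3)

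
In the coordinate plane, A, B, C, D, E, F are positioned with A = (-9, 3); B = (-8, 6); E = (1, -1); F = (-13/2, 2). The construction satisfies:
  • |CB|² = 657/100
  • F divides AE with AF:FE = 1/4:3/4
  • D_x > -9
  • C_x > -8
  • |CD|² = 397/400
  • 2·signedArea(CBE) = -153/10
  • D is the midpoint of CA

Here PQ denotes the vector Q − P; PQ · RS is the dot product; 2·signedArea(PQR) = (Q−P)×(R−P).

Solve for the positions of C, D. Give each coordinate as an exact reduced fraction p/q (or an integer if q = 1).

1. C_x = -71/10  [line 7·x + 9·y + 173/10 = 0 ∩ |CB|² = 657/100]
2. C_y = 18/5  [line 7·x + 9·y + 173/10 = 0 ∩ |CB|² = 657/100]
   → C = (-71/10, 18/5)
3. D_x = -161/20  [D is the midpoint of CA]
4. D_y = 33/10  [D is the midpoint of CA]
   → D = (-161/20, 33/10)

C = (-71/10, 18/5)
D = (-161/20, 33/10)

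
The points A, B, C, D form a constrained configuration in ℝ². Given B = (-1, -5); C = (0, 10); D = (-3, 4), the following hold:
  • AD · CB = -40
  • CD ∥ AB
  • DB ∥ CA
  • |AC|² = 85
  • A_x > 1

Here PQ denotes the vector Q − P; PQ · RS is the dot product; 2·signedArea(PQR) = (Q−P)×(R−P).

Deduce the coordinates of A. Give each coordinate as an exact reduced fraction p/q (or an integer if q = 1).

1. A_x = 2  [CD ∥ AB ∩ DB ∥ CA]
2. A_y = 1  [CD ∥ AB ∩ DB ∥ CA]
   → A = (2, 1)

A = (2, 1)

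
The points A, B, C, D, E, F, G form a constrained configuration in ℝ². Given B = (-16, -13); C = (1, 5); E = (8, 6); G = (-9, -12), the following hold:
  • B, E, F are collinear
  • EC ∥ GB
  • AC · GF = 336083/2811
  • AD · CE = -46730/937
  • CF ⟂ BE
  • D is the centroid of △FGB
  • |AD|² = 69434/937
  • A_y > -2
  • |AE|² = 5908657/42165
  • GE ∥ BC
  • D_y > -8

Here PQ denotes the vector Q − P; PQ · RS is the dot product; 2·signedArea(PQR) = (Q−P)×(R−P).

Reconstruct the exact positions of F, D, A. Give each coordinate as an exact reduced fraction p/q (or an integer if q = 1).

A = (-13762/14055, -24091/14055)
D = (-20417/2811, -21356/2811)
F = (3008/937, 2069/937)

1. F_x = 3008/937  [B, E, F are collinear ∩ CF ⟂ BE]
2. F_y = 2069/937  [B, E, F are collinear ∩ CF ⟂ BE]
   → F = (3008/937, 2069/937)
3. D_x = -20417/2811  [D is the centroid of △FGB]
4. D_y = -21356/2811  [D is the centroid of △FGB]
   → D = (-20417/2811, -21356/2811)
5. A_x = -13762/14055  [AD · CE = -46730/937 ∩ AC · GF = 336083/2811]
6. A_y = -24091/14055  [AD · CE = -46730/937 ∩ AC · GF = 336083/2811]
   → A = (-13762/14055, -24091/14055)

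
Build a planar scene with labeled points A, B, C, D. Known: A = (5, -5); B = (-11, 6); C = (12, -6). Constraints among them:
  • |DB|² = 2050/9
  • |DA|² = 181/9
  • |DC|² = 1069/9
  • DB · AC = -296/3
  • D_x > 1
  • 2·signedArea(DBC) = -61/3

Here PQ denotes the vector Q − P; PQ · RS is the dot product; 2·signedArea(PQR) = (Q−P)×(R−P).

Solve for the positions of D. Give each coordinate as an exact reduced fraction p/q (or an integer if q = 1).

D = (2, -5/3)

1. D_x = 2  [2·signedArea(DBC) = -61/3 ∩ DB · AC = -296/3]
2. D_y = -5/3  [2·signedArea(DBC) = -61/3 ∩ DB · AC = -296/3]
   → D = (2, -5/3)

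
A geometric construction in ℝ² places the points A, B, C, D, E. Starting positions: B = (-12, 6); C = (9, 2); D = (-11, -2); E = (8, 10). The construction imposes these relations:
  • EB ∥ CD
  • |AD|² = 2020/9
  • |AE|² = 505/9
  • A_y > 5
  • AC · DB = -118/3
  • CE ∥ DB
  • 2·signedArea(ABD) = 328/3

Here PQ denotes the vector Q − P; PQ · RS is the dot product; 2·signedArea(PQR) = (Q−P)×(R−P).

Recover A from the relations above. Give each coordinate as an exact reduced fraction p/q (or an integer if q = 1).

A = (5/3, 6)

1. A_x = 5/3  [2·signedArea(ABD) = 328/3 ∩ AC · DB = -118/3]
2. A_y = 6  [2·signedArea(ABD) = 328/3 ∩ AC · DB = -118/3]
   → A = (5/3, 6)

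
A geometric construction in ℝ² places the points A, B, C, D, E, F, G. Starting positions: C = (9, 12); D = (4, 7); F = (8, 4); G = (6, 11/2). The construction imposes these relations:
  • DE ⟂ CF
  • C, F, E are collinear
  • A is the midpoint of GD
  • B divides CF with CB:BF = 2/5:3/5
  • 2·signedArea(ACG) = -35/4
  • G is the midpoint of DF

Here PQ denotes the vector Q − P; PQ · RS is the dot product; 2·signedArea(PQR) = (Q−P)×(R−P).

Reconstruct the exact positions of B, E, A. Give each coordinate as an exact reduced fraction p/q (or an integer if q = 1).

1. B_x = 43/5  [B divides CF with CB:BF = 2/5:3/5]
2. B_y = 44/5  [B divides CF with CB:BF = 2/5:3/5]
   → B = (43/5, 44/5)
3. E_x = 108/13  [C, F, E are collinear ∩ DE ⟂ CF]
4. E_y = 84/13  [C, F, E are collinear ∩ DE ⟂ CF]
   → E = (108/13, 84/13)
5. A_x = 5  [A is the midpoint of GD]
6. A_y = 25/4  [A is the midpoint of GD]
   → A = (5, 25/4)

A = (5, 25/4)
B = (43/5, 44/5)
E = (108/13, 84/13)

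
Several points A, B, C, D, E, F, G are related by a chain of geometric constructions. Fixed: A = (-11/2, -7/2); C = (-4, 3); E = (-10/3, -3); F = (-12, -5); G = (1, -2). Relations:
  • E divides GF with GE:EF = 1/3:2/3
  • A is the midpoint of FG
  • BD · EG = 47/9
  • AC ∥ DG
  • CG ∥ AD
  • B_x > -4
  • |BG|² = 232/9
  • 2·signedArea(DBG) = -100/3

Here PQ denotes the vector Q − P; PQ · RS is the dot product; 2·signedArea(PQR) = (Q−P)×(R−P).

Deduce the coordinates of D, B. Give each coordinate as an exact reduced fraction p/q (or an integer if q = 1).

B = (-11/3, 0)
D = (-1/2, -17/2)

1. D_x = -1/2  [AC ∥ DG ∩ CG ∥ AD]
2. D_y = -17/2  [AC ∥ DG ∩ CG ∥ AD]
   → D = (-1/2, -17/2)
3. B_x = -11/3  [BD · EG = 47/9 ∩ 2·signedArea(DBG) = -100/3]
4. B_y = 0  [BD · EG = 47/9 ∩ 2·signedArea(DBG) = -100/3]
   → B = (-11/3, 0)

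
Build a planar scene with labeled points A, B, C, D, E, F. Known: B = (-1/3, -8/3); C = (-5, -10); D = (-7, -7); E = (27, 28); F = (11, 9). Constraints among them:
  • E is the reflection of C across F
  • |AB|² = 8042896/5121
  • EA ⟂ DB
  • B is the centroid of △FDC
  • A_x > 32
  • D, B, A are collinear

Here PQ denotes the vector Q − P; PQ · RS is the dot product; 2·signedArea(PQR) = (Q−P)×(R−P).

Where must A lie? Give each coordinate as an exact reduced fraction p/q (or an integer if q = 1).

1. A_x = 18717/569  [D, B, A are collinear ∩ EA ⟂ DB]
2. A_y = 10772/569  [D, B, A are collinear ∩ EA ⟂ DB]
   → A = (18717/569, 10772/569)

A = (18717/569, 10772/569)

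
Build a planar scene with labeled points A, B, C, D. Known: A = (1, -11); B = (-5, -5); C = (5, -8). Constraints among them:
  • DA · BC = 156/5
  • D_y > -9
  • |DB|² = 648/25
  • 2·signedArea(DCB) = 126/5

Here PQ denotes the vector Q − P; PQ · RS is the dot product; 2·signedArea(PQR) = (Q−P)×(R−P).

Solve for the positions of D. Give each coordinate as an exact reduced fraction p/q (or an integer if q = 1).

1. D_x = -7/5  [2·signedArea(DCB) = 126/5 ∩ DA · BC = 156/5]
2. D_y = -43/5  [2·signedArea(DCB) = 126/5 ∩ DA · BC = 156/5]
   → D = (-7/5, -43/5)

D = (-7/5, -43/5)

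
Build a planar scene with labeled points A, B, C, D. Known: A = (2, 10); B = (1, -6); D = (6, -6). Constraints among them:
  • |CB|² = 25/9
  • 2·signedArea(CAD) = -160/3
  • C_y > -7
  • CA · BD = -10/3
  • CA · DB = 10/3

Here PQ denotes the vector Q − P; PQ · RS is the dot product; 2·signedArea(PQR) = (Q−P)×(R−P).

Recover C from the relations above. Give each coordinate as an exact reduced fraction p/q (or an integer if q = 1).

1. C_x = 8/3  [2·signedArea(CAD) = -160/3 ∩ CA · DB = 10/3]
2. C_y = -6  [2·signedArea(CAD) = -160/3 ∩ CA · DB = 10/3]
   → C = (8/3, -6)

C = (8/3, -6)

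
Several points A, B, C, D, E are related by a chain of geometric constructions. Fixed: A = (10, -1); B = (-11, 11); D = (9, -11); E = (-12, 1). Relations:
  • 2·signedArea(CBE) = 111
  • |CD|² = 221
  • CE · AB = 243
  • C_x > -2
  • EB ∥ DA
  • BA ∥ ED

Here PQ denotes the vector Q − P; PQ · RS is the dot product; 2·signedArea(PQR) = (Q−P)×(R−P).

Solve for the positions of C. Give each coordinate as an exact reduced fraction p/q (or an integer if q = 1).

1. C_x = -1  [CE · AB = 243 ∩ 2·signedArea(CBE) = 111]
2. C_y = 0  [CE · AB = 243 ∩ 2·signedArea(CBE) = 111]
   → C = (-1, 0)

C = (-1, 0)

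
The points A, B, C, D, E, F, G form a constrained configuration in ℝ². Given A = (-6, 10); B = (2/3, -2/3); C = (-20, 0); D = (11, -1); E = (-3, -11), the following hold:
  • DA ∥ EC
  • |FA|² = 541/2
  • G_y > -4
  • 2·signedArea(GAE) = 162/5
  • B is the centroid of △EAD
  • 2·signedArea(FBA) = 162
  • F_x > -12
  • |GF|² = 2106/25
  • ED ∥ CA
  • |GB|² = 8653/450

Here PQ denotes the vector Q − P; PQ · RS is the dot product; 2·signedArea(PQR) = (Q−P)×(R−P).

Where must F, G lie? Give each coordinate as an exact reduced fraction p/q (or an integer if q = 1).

F = (-23/2, -11/2)
G = (-5/2, -37/10)

1. F_x = -23/2  [line -32/3·x + -20/3·y + -478/3 = 0 ∩ |FA|² = 541/2]
2. F_y = -11/2  [line -32/3·x + -20/3·y + -478/3 = 0 ∩ |FA|² = 541/2]
   → F = (-23/2, -11/2)
3. G_x = -5/2  [line 21·x + 3·y + 318/5 = 0 ∩ |GF|² = 2106/25]
4. G_y = -37/10  [line 21·x + 3·y + 318/5 = 0 ∩ |GF|² = 2106/25]
   → G = (-5/2, -37/10)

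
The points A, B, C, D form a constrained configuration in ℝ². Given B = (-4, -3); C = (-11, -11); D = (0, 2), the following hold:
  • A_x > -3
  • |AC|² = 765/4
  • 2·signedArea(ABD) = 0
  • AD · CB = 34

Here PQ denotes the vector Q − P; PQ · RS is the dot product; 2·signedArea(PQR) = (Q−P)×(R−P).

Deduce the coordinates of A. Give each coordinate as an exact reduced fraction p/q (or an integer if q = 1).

A = (-2, -1/2)

1. A_x = -2  [2·signedArea(ABD) = 0 ∩ AD · CB = 34]
2. A_y = -1/2  [2·signedArea(ABD) = 0 ∩ AD · CB = 34]
   → A = (-2, -1/2)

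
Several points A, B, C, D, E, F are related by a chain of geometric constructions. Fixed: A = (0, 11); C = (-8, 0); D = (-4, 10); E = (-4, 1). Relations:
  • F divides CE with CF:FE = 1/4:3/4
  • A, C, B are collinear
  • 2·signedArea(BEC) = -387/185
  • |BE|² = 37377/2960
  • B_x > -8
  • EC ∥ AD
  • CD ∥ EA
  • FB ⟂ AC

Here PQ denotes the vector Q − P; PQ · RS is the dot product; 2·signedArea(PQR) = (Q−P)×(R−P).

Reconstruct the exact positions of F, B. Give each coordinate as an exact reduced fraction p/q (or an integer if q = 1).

1. F_x = -7  [F divides CE with CF:FE = 1/4:3/4]
2. F_y = 1/4  [F divides CE with CF:FE = 1/4:3/4]
   → F = (-7, 1/4)
3. B_x = -1394/185  [A, C, B are collinear ∩ FB ⟂ AC]
4. B_y = 473/740  [A, C, B are collinear ∩ FB ⟂ AC]
   → B = (-1394/185, 473/740)

B = (-1394/185, 473/740)
F = (-7, 1/4)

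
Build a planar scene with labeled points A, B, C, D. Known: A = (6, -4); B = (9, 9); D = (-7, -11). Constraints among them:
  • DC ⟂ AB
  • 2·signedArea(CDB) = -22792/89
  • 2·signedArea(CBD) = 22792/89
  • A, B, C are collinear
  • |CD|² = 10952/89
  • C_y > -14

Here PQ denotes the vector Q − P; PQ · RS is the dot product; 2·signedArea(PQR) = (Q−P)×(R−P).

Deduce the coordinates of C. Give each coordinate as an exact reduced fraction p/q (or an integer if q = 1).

1. C_x = 339/89  [A, B, C are collinear ∩ DC ⟂ AB]
2. C_y = -1201/89  [A, B, C are collinear ∩ DC ⟂ AB]
   → C = (339/89, -1201/89)

C = (339/89, -1201/89)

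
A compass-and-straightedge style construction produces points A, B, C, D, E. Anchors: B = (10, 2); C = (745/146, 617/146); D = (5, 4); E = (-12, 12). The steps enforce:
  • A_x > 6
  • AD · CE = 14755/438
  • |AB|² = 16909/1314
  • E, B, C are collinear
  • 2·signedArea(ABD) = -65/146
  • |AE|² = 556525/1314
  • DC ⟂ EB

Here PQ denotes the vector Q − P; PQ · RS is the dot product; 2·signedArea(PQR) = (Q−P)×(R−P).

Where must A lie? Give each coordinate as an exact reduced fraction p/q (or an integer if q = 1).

A = (2935/438, 1493/438)

1. A_x = 2935/438  [AD · CE = 14755/438 ∩ 2·signedArea(ABD) = -65/146]
2. A_y = 1493/438  [AD · CE = 14755/438 ∩ 2·signedArea(ABD) = -65/146]
   → A = (2935/438, 1493/438)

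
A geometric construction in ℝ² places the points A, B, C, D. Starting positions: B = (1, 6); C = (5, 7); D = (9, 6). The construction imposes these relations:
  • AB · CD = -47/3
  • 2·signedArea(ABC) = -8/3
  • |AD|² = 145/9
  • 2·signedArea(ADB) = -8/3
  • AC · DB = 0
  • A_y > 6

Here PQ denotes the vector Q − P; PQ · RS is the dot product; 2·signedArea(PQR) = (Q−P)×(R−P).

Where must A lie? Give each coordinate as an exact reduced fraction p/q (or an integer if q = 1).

1. A_x = 5  [AC · DB = 0 ∩ 2·signedArea(ADB) = -8/3]
2. A_y = 19/3  [AC · DB = 0 ∩ 2·signedArea(ADB) = -8/3]
   → A = (5, 19/3)

A = (5, 19/3)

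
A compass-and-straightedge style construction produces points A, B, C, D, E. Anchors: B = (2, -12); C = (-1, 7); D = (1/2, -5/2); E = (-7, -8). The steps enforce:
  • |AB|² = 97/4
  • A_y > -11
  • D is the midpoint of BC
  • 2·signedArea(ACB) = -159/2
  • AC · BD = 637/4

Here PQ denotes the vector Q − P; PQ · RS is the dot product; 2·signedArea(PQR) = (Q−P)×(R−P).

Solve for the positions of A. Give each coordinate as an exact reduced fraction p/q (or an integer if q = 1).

1. A_x = -5/2  [AC · BD = 637/4 ∩ 2·signedArea(ACB) = -159/2]
2. A_y = -10  [AC · BD = 637/4 ∩ 2·signedArea(ACB) = -159/2]
   → A = (-5/2, -10)

A = (-5/2, -10)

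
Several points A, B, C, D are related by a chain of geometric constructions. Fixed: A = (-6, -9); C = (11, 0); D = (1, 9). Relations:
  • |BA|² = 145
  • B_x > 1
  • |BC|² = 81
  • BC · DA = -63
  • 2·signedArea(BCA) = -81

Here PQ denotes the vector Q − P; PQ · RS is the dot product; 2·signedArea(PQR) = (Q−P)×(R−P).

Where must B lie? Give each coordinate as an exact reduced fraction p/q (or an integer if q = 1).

B = (2, 0)

1. B_x = 2  [BC · DA = -63 ∩ 2·signedArea(BCA) = -81]
2. B_y = 0  [BC · DA = -63 ∩ 2·signedArea(BCA) = -81]
   → B = (2, 0)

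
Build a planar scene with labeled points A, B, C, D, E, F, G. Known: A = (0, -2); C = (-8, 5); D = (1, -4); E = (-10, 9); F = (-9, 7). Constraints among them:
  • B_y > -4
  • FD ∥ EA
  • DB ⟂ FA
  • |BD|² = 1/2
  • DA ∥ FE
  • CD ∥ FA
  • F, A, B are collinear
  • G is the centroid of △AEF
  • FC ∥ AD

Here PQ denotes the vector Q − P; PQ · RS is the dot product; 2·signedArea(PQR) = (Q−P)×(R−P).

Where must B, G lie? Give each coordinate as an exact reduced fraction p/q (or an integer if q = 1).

1. B_x = 3/2  [F, A, B are collinear ∩ DB ⟂ FA]
2. B_y = -7/2  [F, A, B are collinear ∩ DB ⟂ FA]
   → B = (3/2, -7/2)
3. G_x = -19/3  [G is the centroid of △AEF]
4. G_y = 14/3  [G is the centroid of △AEF]
   → G = (-19/3, 14/3)

B = (3/2, -7/2)
G = (-19/3, 14/3)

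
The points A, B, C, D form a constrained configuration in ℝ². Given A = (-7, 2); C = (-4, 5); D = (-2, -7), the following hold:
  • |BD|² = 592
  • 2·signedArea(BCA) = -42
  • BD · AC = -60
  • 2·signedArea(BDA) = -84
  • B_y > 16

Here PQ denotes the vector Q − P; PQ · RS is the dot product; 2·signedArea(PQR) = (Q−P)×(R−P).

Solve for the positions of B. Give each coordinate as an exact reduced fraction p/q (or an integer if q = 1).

1. B_x = -6  [2·signedArea(BDA) = -84 ∩ 2·signedArea(BCA) = -42]
2. B_y = 17  [2·signedArea(BDA) = -84 ∩ 2·signedArea(BCA) = -42]
   → B = (-6, 17)

B = (-6, 17)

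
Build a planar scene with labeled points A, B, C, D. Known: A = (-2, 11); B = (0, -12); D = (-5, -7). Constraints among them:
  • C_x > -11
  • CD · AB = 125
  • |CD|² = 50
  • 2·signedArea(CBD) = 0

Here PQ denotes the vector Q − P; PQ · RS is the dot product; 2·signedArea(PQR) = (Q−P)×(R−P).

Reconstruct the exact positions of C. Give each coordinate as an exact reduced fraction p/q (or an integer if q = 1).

1. C_x = -10  [2·signedArea(CBD) = 0 ∩ CD · AB = 125]
2. C_y = -2  [2·signedArea(CBD) = 0 ∩ CD · AB = 125]
   → C = (-10, -2)

C = (-10, -2)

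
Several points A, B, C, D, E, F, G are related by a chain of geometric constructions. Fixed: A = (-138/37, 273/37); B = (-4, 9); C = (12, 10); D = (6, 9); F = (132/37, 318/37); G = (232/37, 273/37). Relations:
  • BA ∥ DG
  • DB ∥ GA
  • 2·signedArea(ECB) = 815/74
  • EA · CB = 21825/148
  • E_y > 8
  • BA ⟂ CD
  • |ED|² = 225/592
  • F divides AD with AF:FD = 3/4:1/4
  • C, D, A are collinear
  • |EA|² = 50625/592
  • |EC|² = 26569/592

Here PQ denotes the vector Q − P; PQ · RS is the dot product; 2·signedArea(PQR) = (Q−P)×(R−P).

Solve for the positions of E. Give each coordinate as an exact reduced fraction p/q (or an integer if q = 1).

1. E_x = 399/74  [2·signedArea(ECB) = 815/74 ∩ EA · CB = 21825/148]
2. E_y = 1317/148  [2·signedArea(ECB) = 815/74 ∩ EA · CB = 21825/148]
   → E = (399/74, 1317/148)

E = (399/74, 1317/148)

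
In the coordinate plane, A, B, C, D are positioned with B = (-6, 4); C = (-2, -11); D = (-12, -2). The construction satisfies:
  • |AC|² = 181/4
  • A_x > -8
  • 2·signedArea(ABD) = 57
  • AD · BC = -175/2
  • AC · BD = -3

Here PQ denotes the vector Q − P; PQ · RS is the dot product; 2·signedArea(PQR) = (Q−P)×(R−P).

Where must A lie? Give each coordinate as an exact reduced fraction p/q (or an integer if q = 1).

A = (-7, -13/2)

1. A_x = -7  [AC · BD = -3 ∩ AD · BC = -175/2]
2. A_y = -13/2  [AC · BD = -3 ∩ AD · BC = -175/2]
   → A = (-7, -13/2)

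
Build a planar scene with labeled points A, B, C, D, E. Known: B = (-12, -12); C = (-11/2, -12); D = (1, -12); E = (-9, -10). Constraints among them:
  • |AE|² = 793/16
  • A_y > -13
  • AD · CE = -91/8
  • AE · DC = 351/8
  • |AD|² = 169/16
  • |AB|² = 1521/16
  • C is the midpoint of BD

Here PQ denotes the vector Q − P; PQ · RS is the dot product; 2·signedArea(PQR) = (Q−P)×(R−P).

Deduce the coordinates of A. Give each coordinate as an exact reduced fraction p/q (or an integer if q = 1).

A = (-9/4, -12)

1. A_x = -9/4  [AD · CE = -91/8 ∩ AE · DC = 351/8]
2. A_y = -12  [AD · CE = -91/8 ∩ AE · DC = 351/8]
   → A = (-9/4, -12)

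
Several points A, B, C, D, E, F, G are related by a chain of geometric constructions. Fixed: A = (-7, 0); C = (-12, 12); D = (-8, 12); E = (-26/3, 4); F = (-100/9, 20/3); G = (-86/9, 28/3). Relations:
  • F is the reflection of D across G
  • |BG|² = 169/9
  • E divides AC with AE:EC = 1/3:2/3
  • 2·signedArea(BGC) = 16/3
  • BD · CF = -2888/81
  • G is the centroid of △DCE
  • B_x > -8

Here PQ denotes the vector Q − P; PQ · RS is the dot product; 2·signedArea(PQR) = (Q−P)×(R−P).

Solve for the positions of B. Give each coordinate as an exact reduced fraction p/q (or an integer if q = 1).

B = (-71/9, 16/3)

1. B_x = -71/9  [2·signedArea(BGC) = 16/3 ∩ BD · CF = -2888/81]
2. B_y = 16/3  [2·signedArea(BGC) = 16/3 ∩ BD · CF = -2888/81]
   → B = (-71/9, 16/3)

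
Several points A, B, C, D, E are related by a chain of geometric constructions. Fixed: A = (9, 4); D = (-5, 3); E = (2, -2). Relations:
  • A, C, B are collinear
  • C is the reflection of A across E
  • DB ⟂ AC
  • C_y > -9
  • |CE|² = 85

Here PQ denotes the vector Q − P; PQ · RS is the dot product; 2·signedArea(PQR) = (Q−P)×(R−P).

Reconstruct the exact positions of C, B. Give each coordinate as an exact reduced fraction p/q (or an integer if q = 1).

1. C_x = -5  [C is the reflection of A across E]
2. C_y = -8  [C is the reflection of A across E]
   → C = (-5, -8)
3. B_x = 37/85  [A, C, B are collinear ∩ DB ⟂ AC]
4. B_y = -284/85  [A, C, B are collinear ∩ DB ⟂ AC]
   → B = (37/85, -284/85)

B = (37/85, -284/85)
C = (-5, -8)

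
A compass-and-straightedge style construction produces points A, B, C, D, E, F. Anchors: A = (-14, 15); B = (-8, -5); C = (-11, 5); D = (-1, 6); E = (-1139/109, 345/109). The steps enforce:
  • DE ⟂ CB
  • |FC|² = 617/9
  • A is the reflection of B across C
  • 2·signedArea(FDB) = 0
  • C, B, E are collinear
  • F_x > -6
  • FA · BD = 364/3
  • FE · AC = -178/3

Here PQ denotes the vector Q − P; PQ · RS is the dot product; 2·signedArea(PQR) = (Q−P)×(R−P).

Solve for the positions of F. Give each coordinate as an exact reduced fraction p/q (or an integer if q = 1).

F = (-17/3, -4/3)

1. F_x = -17/3  [2·signedArea(FDB) = 0 ∩ FA · BD = 364/3]
2. F_y = -4/3  [2·signedArea(FDB) = 0 ∩ FA · BD = 364/3]
   → F = (-17/3, -4/3)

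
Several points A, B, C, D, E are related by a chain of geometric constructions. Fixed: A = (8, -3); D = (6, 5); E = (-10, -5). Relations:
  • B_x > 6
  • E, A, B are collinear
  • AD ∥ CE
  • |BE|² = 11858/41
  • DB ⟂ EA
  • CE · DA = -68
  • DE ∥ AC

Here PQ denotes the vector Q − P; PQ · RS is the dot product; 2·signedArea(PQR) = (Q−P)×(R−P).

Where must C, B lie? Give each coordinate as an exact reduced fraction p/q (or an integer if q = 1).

B = (283/41, -128/41)
C = (-8, -13)

1. C_x = -8  [AD ∥ CE ∩ DE ∥ AC]
2. C_y = -13  [AD ∥ CE ∩ DE ∥ AC]
   → C = (-8, -13)
3. B_x = 283/41  [E, A, B are collinear ∩ DB ⟂ EA]
4. B_y = -128/41  [E, A, B are collinear ∩ DB ⟂ EA]
   → B = (283/41, -128/41)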